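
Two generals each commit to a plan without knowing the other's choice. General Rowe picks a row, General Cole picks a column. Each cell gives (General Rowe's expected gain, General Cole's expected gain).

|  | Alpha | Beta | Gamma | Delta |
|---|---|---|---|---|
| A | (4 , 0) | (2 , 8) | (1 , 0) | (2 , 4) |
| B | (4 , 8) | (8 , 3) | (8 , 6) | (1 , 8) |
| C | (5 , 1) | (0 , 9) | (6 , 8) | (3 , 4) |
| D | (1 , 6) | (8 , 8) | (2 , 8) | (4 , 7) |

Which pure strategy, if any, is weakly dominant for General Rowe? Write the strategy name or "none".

A fails to dominate B at Beta (2<8).
B fails to dominate A at Delta (1<2).
C fails to dominate A at Beta (0<2).
D fails to dominate A at Alpha (1<4).
No single strategy dominates all the others.

none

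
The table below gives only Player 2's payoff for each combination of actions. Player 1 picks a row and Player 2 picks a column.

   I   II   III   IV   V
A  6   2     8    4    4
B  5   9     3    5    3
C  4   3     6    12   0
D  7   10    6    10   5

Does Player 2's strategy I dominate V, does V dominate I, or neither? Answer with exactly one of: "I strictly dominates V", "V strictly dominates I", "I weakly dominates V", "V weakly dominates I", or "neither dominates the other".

I strictly dominates V

Compare I to V across each opponent action: A: 6>4, B: 5>3, C: 4>0, D: 7>5.
I gives a strictly higher payoff against each opponent action, so I strictly dominates V.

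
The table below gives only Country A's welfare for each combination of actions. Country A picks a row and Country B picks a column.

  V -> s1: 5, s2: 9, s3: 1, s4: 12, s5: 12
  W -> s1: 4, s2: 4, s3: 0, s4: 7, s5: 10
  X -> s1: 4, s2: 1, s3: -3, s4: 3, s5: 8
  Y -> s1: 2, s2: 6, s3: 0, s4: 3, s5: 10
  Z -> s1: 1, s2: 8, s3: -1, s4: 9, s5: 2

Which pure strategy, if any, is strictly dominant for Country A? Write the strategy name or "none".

V

V vs W: s1: 5>4, s2: 9>4, s3: 1>0, s4: 12>7, s5: 12>10.
V vs X: s1: 5>4, s2: 9>1, s3: 1>-3, s4: 12>3, s5: 12>8.
V vs Y: s1: 5>2, s2: 9>6, s3: 1>0, s4: 12>3, s5: 12>10.
V vs Z: s1: 5>1, s2: 9>8, s3: 1>-1, s4: 12>9, s5: 12>2.
V strictly beats every other strategy against every opponent action, so it is strictly dominant.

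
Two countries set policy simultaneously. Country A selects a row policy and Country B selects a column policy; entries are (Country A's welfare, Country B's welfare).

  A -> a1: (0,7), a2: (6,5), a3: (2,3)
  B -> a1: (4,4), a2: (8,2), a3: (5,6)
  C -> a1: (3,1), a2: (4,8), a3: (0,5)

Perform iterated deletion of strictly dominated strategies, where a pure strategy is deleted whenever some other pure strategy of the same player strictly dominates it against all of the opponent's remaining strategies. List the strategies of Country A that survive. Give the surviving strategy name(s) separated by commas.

Country A's strategy A is strictly dominated by B (a1: 4>0, a2: 8>6, a3: 5>2) and is removed.
For Country A, B strictly dominates C on the remaining columns (a1: 4>3, a2: 8>4, a3: 5>0); eliminate C.
For Country B, a3 strictly dominates a1 on the remaining rows (B: 6>4); eliminate a1.
Column a2 is eliminated: a3 beats it against every remaining row (B: 6>2).
Among the remaining strategies, none is strictly dominated by another pure strategy of the same player, so the elimination stops.
Surviving strategies — Country A: {B}; Country B: {a3}.

B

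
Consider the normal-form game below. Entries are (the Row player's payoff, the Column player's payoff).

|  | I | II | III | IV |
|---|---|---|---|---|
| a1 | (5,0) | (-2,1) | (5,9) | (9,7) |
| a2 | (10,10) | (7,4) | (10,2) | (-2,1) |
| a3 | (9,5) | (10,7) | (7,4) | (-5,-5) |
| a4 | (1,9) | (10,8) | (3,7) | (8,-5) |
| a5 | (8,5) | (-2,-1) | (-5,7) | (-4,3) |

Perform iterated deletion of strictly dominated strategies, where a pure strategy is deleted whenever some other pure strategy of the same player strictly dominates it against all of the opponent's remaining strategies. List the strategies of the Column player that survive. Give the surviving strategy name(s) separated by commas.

Row a5 is eliminated: a2 beats it against every remaining column (I: 10>8, II: 7>-2, III: 10>-5, IV: -2>-4).
The Column player's strategy IV is strictly dominated by III (a1: 9>7, a2: 2>1, a3: 4>-5, a4: 7>-5) and is removed.
Row a1 is eliminated: a2 beats it against every remaining column (I: 10>5, II: 7>-2, III: 10>5).
The Column player's strategy III is strictly dominated by I (a2: 10>2, a3: 5>4, a4: 9>7) and is removed.
Among the remaining strategies, none is strictly dominated by another pure strategy of the same player, so the elimination stops.
Surviving strategies — the Row player: {a2, a3, a4}; the Column player: {I, II}.

I, II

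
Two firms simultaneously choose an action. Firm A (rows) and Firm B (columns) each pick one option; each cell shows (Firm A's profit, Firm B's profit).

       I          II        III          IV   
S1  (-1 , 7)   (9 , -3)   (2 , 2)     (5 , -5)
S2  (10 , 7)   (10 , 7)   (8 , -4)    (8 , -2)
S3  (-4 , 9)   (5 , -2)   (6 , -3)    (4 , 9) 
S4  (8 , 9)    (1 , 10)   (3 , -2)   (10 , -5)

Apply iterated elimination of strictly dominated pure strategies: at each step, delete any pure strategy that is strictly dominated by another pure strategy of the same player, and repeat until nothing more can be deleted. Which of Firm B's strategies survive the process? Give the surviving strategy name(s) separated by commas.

For Firm A, S2 strictly dominates S1 on the remaining columns (I: 10>-1, II: 10>9, III: 8>2, IV: 8>5); eliminate S1.
Row S3 is eliminated: S2 beats it against every remaining column (I: 10>-4, II: 10>5, III: 8>6, IV: 8>4).
For Firm B, I strictly dominates III on the remaining rows (S2: 7>-4, S4: 9>-2); eliminate III.
Firm B's strategy IV is strictly dominated by I (S2: 7>-2, S4: 9>-5) and is removed.
Firm A's strategy S4 is strictly dominated by S2 (I: 10>8, II: 10>1) and is removed.
Among the remaining strategies, none is strictly dominated by another pure strategy of the same player, so the elimination stops.
Surviving strategies — Firm A: {S2}; Firm B: {I, II}.

I, II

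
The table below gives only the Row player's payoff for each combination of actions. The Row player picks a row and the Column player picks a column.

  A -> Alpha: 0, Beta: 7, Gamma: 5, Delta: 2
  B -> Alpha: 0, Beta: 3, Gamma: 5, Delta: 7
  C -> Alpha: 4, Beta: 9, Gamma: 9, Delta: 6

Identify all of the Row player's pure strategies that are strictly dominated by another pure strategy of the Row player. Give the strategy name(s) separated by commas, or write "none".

A

A is strictly dominated by C (Alpha: 4>0, Beta: 9>7, Gamma: 9>5, Delta: 6>2).
B: no other strategy beats it everywhere (A at Alpha (0=0); C at Delta (7>6)).
C is not dominated — it holds its own against A at Alpha (4>0); B at Alpha (4>0).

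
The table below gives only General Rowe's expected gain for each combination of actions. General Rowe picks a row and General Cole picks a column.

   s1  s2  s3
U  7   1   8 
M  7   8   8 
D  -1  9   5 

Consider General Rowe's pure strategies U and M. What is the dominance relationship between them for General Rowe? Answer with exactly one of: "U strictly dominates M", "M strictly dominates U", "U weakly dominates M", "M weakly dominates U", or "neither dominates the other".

M weakly dominates U

Compare U to M across every action of General Cole: s1: 7=7, s2: 1<8, s3: 8=8.
M is at least as good everywhere and strictly better somewhere (tied at s1, s3), so M weakly dominates U.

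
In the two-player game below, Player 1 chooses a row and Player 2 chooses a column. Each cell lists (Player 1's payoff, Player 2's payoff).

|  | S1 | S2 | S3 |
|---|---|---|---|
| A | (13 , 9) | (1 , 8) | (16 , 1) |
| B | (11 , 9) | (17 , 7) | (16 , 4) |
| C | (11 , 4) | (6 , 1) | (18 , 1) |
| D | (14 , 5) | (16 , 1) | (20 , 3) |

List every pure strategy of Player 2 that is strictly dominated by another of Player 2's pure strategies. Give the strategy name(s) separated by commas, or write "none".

S2, S3

S1 is not dominated — it holds its own against S2 at A (9>8); S3 at A (9>1).
S1 strictly dominates S2 — A: 9>8, B: 9>7, C: 4>1, D: 5>1.
S3 is strictly dominated by S1 (A: 9>1, B: 9>4, C: 4>1, D: 5>3).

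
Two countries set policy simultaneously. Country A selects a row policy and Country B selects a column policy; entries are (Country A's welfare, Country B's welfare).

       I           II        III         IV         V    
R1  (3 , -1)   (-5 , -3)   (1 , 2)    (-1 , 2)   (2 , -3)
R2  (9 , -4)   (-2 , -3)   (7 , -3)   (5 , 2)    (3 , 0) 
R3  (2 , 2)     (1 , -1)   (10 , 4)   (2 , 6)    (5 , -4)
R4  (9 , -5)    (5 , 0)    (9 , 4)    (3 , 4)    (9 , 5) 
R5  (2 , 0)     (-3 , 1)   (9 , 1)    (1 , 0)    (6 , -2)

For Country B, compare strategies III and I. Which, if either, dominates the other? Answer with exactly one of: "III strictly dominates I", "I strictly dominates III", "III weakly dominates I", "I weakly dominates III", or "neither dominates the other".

III strictly dominates I

Compare III to I across every action of Country A: R1: 2>-1, R2: -3>-4, R3: 4>2, R4: 4>-5, R5: 1>0.
Every comparison favours III, so III strictly dominates I.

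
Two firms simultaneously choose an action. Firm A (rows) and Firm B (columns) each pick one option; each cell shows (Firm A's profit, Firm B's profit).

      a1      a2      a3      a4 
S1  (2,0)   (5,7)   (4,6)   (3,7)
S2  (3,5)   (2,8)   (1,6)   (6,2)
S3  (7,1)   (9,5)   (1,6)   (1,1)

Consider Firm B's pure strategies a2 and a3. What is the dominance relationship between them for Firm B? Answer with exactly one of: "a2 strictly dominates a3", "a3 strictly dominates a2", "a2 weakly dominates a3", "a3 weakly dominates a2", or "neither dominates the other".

a2's payoffs vs a3's, by Firm A's action — S1: 7>6, S2: 8>6, S3: 5<6.
a2 does better at S1, S2 but worse at S3; neither strategy dominates the other.

neither dominates the other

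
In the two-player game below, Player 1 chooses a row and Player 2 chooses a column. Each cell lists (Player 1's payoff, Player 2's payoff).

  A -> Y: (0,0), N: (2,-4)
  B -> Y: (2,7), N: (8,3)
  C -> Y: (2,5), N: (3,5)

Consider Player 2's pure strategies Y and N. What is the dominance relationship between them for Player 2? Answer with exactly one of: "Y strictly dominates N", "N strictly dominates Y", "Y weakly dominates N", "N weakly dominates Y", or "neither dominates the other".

Y weakly dominates N

Y's payoffs vs N's, by Player 1's action — A: 0>-4, B: 7>3, C: 5=5.
Y is at least as good everywhere and strictly better somewhere (tied only at C), so Y weakly but not strictly dominates N.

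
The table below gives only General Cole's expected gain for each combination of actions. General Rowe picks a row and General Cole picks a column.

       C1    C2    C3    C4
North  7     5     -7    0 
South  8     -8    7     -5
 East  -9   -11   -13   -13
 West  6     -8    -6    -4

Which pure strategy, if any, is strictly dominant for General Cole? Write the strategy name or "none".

C1

C1 vs C2: North: 7>5, South: 8>-8, East: -9>-11, West: 6>-8.
C1 vs C3: North: 7>-7, South: 8>7, East: -9>-13, West: 6>-6.
C1 vs C4: North: 7>0, South: 8>-5, East: -9>-13, West: 6>-4.
C1 strictly beats every other strategy against every opponent action, so it is strictly dominant.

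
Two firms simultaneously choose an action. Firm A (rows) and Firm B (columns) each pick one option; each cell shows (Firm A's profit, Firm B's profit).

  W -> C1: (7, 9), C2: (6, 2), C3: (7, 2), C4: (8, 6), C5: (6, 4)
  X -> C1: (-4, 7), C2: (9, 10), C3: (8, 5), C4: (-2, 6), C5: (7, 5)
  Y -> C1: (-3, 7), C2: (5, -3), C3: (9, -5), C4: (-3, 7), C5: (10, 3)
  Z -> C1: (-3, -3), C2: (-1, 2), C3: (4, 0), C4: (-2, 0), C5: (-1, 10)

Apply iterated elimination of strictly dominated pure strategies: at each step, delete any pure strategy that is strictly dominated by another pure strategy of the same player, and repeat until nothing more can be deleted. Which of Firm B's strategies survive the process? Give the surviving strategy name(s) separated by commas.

Row Z is eliminated: W beats it against every remaining column (C1: 7>-3, C2: 6>-1, C3: 7>4, C4: 8>-2, C5: 6>-1).
For Firm B, C1 strictly dominates C3 on the remaining rows (W: 9>2, X: 7>5, Y: 7>-5); eliminate C3.
Column C5 is eliminated: C1 beats it against every remaining row (W: 9>4, X: 7>5, Y: 7>3).
Row Y is eliminated: W beats it against every remaining column (C1: 7>-3, C2: 6>5, C4: 8>-3).
Firm B's strategy C4 is strictly dominated by C1 (W: 9>6, X: 7>6) and is removed.
Among the remaining strategies, none is strictly dominated by another pure strategy of the same player, so the elimination stops.
Surviving strategies — Firm A: {W, X}; Firm B: {C1, C2}.

C1, C2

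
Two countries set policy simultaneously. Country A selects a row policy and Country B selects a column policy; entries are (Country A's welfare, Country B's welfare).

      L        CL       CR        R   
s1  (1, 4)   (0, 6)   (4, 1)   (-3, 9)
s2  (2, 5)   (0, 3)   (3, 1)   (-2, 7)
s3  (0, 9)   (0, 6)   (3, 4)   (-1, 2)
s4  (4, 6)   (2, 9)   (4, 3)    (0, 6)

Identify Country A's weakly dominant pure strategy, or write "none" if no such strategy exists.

s4 vs s1: L: 4>1, CL: 2>0, CR: 4=4, R: 0>-3.
s4 vs s2: L: 4>2, CL: 2>0, CR: 4>3, R: 0>-2.
s4 vs s3: L: 4>0, CL: 2>0, CR: 4>3, R: 0>-1.
s4 is at least as good as every other strategy against every opponent action, so it is weakly dominant.

s4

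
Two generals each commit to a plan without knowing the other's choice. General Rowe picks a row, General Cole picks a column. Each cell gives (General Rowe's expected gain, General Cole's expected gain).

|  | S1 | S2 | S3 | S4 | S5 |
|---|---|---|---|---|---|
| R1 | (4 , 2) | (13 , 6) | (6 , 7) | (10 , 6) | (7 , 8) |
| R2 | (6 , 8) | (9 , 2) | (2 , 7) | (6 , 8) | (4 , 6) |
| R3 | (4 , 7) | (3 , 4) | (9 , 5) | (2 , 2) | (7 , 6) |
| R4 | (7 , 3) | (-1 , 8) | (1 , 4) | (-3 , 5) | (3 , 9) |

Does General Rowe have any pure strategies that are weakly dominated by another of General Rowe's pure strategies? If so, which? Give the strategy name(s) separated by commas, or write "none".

R1 is not dominated — it holds its own against R2 at S2 (13>9); R3 at S2 (13>3); R4 at S2 (13>-1).
Nothing dominates R2: R1 at S1 (6>4); R3 at S1 (6>4); R4 at S2 (9>-1).
R3: no other strategy beats it everywhere (R1 at S3 (9>6); R2 at S3 (9>2); R4 at S2 (3>-1)).
R4 is not dominated — it holds its own against R1 at S1 (7>4); R2 at S1 (7>6); R3 at S1 (7>4).

none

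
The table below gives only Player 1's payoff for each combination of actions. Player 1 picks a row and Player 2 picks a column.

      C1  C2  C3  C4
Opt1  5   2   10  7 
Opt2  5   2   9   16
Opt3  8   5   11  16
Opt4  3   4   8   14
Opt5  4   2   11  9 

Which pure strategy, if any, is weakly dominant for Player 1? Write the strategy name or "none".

Opt3 vs Opt1: C1: 8>5, C2: 5>2, C3: 11>10, C4: 16>7.
Opt3 vs Opt2: C1: 8>5, C2: 5>2, C3: 11>9, C4: 16=16.
Opt3 vs Opt4: C1: 8>3, C2: 5>4, C3: 11>8, C4: 16>14.
Opt3 vs Opt5: C1: 8>4, C2: 5>2, C3: 11=11, C4: 16>9.
Opt3 is at least as good as every other strategy against every opponent action, so it is weakly dominant.

Opt3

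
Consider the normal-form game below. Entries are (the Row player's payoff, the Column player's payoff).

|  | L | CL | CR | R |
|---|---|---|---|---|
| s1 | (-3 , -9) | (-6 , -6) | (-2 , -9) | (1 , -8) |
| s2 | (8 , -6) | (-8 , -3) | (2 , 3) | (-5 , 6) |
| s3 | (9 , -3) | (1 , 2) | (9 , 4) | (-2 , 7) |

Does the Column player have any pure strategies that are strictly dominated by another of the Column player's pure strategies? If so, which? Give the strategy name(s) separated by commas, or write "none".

L, CR

CL strictly dominates L — s1: -6>-9, s2: -3>-6, s3: 2>-3.
CL is not dominated — it holds its own against L at s1 (-6>-9); CR at s1 (-6>-9); R at s1 (-6>-8).
R strictly dominates CR — s1: -8>-9, s2: 6>3, s3: 7>4.
R is not dominated — it holds its own against L at s1 (-8>-9); CL at s2 (6>-3); CR at s1 (-8>-9).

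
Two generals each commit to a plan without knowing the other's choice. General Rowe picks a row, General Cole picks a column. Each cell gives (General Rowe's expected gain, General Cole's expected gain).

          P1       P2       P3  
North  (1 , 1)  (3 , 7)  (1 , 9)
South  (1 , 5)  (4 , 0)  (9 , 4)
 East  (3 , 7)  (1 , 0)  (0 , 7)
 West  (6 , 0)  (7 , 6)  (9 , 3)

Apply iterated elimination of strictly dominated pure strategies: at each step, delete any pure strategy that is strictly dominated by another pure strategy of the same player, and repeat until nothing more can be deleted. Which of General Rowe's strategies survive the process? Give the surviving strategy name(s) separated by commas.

South, West

Row North is eliminated: West beats it against every remaining column (P1: 6>1, P2: 7>3, P3: 9>1).
Row East is eliminated: West beats it against every remaining column (P1: 6>3, P2: 7>1, P3: 9>0).
Among the remaining strategies, none is strictly dominated by another pure strategy of the same player, so the elimination stops.
Surviving strategies — General Rowe: {South, West}; General Cole: {P1, P2, P3}.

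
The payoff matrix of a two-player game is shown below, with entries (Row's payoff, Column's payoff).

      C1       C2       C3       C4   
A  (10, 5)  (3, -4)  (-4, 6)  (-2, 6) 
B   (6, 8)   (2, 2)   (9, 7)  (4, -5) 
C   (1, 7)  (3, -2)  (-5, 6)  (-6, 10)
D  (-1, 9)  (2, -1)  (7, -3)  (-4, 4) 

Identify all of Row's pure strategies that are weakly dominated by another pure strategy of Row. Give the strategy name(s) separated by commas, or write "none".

A: no other strategy beats it everywhere (B at C1 (10>6); C at C1 (10>1); D at C1 (10>-1)).
B: no other strategy beats it everywhere (A at C3 (9>-4); C at C1 (6>1); D at C1 (6>-1)).
C is weakly dominated by A (C1: 10>1, C2: 3=3, C3: -4>-5, C4: -2>-6).
B weakly dominates D — C1: 6>-1, C2: 2=2, C3: 9>7, C4: 4>-4.

C, D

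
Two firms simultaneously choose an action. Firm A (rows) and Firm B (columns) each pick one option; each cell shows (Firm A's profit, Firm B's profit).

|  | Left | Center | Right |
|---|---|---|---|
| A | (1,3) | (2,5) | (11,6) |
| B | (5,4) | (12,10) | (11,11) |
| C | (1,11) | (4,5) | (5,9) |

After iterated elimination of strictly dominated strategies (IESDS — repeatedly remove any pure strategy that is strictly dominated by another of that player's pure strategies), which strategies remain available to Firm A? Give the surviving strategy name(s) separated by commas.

A, B

Row C is eliminated: B beats it against every remaining column (Left: 5>1, Center: 12>4, Right: 11>5).
Column Left is eliminated: Center beats it against every remaining row (A: 5>3, B: 10>4).
Firm B's strategy Center is strictly dominated by Right (A: 6>5, B: 11>10) and is removed.
Among the remaining strategies, none is strictly dominated by another pure strategy of the same player, so the elimination stops.
Surviving strategies — Firm A: {A, B}; Firm B: {Right}.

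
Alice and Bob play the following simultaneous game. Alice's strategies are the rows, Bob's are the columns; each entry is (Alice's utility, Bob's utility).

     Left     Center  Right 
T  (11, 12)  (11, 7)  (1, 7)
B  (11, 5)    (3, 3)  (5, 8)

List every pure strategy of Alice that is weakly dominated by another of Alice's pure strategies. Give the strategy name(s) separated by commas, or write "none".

none

T is not dominated — it holds its own against B at Center (11>3).
Nothing dominates B: T at Right (5>1).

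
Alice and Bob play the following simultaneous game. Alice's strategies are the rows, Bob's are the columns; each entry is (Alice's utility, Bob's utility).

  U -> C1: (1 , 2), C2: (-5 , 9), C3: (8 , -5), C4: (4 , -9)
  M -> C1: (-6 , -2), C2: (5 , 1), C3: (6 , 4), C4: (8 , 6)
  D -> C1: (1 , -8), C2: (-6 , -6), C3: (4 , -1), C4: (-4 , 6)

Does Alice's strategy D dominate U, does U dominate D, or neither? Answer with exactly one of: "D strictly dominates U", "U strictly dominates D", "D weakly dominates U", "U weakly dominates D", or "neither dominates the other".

D's payoffs vs U's, by Bob's action — C1: 1=1, C2: -6<-5, C3: 4<8, C4: -4<4.
U is at least as good everywhere and strictly better somewhere (tied at C1), so U weakly dominates D.

U weakly dominates D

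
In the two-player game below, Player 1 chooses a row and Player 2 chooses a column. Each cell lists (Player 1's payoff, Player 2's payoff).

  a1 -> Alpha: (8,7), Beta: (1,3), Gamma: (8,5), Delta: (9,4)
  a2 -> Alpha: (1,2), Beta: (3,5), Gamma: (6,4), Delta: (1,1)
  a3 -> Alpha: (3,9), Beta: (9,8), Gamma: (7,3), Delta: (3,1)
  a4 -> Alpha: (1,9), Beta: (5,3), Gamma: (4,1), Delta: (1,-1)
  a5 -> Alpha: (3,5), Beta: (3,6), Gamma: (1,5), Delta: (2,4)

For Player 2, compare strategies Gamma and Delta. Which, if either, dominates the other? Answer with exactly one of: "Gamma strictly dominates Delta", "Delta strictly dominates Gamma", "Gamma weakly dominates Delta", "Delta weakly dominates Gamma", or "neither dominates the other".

Compare Gamma to Delta across each choice by Player 1: a1: 5>4, a2: 4>1, a3: 3>1, a4: 1>-1, a5: 5>4.
Gamma gives a strictly higher payoff against each choice by Player 1, so Gamma strictly dominates Delta.

Gamma strictly dominates Delta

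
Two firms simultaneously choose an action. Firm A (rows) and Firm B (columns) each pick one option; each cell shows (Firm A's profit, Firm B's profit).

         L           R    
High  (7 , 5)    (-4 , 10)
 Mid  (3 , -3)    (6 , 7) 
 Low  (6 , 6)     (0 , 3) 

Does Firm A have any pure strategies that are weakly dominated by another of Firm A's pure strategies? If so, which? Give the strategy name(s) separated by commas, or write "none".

High: no other strategy beats it everywhere (Mid at L (7>3); Low at L (7>6)).
Mid: no other strategy beats it everywhere (High at R (6>-4); Low at R (6>0)).
Nothing dominates Low: High at R (0>-4); Mid at L (6>3).

none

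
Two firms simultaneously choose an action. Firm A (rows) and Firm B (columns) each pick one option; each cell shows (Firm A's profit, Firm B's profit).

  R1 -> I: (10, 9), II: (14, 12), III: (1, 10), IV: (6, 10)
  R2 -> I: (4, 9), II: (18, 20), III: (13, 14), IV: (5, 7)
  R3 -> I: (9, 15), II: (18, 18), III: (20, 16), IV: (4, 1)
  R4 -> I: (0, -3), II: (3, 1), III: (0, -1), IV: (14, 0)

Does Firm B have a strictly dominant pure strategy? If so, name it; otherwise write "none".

II vs I: R1: 12>9, R2: 20>9, R3: 18>15, R4: 1>-3.
II vs III: R1: 12>10, R2: 20>14, R3: 18>16, R4: 1>-1.
II vs IV: R1: 12>10, R2: 20>7, R3: 18>1, R4: 1>0.
II strictly beats every other strategy against every opponent action, so it is strictly dominant.

II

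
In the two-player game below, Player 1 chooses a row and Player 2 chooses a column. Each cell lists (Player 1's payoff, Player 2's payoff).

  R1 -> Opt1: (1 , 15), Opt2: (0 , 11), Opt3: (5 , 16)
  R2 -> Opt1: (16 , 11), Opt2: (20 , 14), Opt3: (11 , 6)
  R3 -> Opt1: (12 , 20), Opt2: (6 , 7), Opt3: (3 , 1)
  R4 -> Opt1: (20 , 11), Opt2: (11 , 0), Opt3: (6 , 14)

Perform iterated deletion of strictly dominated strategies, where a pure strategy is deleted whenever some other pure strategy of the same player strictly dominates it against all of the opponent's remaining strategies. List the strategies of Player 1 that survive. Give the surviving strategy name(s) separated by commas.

For Player 1, R2 strictly dominates R1 on the remaining columns (Opt1: 16>1, Opt2: 20>0, Opt3: 11>5); eliminate R1.
Row R3 is eliminated: R2 beats it against every remaining column (Opt1: 16>12, Opt2: 20>6, Opt3: 11>3).
Among the remaining strategies, none is strictly dominated by another pure strategy of the same player, so the elimination stops.
Surviving strategies — Player 1: {R2, R4}; Player 2: {Opt1, Opt2, Opt3}.

R2, R4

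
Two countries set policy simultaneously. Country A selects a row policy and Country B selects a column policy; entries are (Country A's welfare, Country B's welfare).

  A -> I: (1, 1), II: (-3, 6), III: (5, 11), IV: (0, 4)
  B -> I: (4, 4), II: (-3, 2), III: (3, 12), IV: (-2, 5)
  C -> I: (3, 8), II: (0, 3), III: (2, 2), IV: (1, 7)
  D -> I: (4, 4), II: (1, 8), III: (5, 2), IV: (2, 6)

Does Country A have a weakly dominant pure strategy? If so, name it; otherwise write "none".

D vs A: I: 4>1, II: 1>-3, III: 5=5, IV: 2>0.
D vs B: I: 4=4, II: 1>-3, III: 5>3, IV: 2>-2.
D vs C: I: 4>3, II: 1>0, III: 5>2, IV: 2>1.
D is at least as good as every other strategy against every opponent action, so it is weakly dominant.

D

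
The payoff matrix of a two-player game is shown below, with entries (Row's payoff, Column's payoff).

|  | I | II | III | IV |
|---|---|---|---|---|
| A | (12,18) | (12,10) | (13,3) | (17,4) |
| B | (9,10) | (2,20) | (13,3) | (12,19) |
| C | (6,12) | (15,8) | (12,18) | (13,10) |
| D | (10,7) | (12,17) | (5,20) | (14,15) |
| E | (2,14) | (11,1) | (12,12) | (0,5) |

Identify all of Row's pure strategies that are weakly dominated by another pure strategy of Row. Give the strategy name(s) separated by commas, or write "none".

B, D, E

A: no other strategy beats it everywhere (B at I (12>9); C at I (12>6); D at I (12>10); E at I (12>2)).
B is weakly dominated by A (I: 12>9, II: 12>2, III: 13=13, IV: 17>12).
C: no other strategy beats it everywhere (A at II (15>12); B at II (15>2); D at II (15>12); E at I (6>2)).
A weakly dominates D — I: 12>10, II: 12=12, III: 13>5, IV: 17>14.
E: dominated, since A does at least as well everywhere (I: 12>2, II: 12>11, III: 13>12, IV: 17>0).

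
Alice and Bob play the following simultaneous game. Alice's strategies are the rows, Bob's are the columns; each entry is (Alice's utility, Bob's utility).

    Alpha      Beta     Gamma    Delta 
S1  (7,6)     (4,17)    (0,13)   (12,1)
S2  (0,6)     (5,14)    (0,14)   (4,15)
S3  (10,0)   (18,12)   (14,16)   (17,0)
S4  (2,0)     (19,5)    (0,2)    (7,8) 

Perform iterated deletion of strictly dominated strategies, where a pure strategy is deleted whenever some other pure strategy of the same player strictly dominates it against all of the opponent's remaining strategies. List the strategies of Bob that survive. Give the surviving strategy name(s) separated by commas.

Alice's strategy S1 is strictly dominated by S3 (Alpha: 10>7, Beta: 18>4, Gamma: 14>0, Delta: 17>12) and is removed.
Row S2 is eliminated: S3 beats it against every remaining column (Alpha: 10>0, Beta: 18>5, Gamma: 14>0, Delta: 17>4).
For Bob, Beta strictly dominates Alpha on the remaining rows (S3: 12>0, S4: 5>0); eliminate Alpha.
Among the remaining strategies, none is strictly dominated by another pure strategy of the same player, so the elimination stops.
Surviving strategies — Alice: {S3, S4}; Bob: {Beta, Gamma, Delta}.

Beta, Gamma, Delta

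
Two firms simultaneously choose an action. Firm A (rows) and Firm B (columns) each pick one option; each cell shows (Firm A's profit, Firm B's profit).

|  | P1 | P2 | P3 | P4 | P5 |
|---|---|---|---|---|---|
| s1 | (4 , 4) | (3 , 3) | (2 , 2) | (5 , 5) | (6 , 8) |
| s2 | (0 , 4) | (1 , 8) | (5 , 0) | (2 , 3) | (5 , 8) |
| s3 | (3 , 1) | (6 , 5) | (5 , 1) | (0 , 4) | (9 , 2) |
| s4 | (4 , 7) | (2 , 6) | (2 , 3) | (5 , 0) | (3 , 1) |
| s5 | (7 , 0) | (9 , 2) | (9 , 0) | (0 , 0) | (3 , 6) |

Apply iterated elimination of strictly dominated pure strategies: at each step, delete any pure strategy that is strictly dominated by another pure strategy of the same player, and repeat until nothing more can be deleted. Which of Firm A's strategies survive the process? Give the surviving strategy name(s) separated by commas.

s1, s3, s4, s5

For Firm B, P2 strictly dominates P3 on the remaining rows (s1: 3>2, s2: 8>0, s3: 5>1, s4: 6>3, s5: 2>0); eliminate P3.
Row s2 is eliminated: s1 beats it against every remaining column (P1: 4>0, P2: 3>1, P4: 5>2, P5: 6>5).
Among the remaining strategies, none is strictly dominated by another pure strategy of the same player, so the elimination stops.
Surviving strategies — Firm A: {s1, s3, s4, s5}; Firm B: {P1, P2, P4, P5}.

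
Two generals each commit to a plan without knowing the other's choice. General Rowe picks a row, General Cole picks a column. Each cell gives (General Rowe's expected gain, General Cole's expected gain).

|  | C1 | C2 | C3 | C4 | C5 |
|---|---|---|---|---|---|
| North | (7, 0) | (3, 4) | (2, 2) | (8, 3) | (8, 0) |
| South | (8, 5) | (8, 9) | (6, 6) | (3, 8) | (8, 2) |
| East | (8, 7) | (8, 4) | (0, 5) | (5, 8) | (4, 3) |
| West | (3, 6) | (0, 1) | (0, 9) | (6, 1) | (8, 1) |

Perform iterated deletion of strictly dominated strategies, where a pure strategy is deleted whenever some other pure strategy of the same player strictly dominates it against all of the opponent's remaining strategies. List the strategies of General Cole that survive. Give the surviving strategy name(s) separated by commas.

For General Cole, C3 strictly dominates C5 on the remaining rows (North: 2>0, South: 6>2, East: 5>3, West: 9>1); eliminate C5.
Row West is eliminated: North beats it against every remaining column (C1: 7>3, C2: 3>0, C3: 2>0, C4: 8>6).
Column C1 is eliminated: C4 beats it against every remaining row (North: 3>0, South: 8>5, East: 8>7).
For General Cole, C4 strictly dominates C3 on the remaining rows (North: 3>2, South: 8>6, East: 8>5); eliminate C3.
Among the remaining strategies, none is strictly dominated by another pure strategy of the same player, so the elimination stops.
Surviving strategies — General Rowe: {North, South, East}; General Cole: {C2, C4}.

C2, C4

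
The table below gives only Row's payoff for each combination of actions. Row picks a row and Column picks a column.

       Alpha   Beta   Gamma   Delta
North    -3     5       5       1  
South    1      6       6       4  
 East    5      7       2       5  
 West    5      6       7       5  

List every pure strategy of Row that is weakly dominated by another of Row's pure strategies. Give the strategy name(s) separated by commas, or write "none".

South weakly dominates North — Alpha: 1>-3, Beta: 6>5, Gamma: 6>5, Delta: 4>1.
South is weakly dominated by West (Alpha: 5>1, Beta: 6=6, Gamma: 7>6, Delta: 5>4).
East is not dominated — it holds its own against North at Alpha (5>-3); South at Alpha (5>1); West at Beta (7>6).
West is not dominated — it holds its own against North at Alpha (5>-3); South at Alpha (5>1); East at Gamma (7>2).

North, South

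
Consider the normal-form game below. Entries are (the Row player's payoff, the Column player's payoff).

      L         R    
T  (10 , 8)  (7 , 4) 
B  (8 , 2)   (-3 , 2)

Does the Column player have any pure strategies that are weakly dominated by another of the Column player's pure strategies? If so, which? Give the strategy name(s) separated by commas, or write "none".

R

Nothing dominates L: R at T (8>4).
R is weakly dominated by L (T: 8>4, B: 2=2).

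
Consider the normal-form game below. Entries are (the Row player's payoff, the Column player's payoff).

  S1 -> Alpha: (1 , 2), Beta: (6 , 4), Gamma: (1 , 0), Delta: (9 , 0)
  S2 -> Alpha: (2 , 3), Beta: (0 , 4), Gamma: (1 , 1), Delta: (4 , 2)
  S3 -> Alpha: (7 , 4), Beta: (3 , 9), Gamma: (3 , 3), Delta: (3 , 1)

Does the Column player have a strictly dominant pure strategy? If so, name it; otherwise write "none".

Beta vs Alpha: S1: 4>2, S2: 4>3, S3: 9>4.
Beta vs Gamma: S1: 4>0, S2: 4>1, S3: 9>3.
Beta vs Delta: S1: 4>0, S2: 4>2, S3: 9>1.
Beta strictly beats every other strategy against every opponent action, so it is strictly dominant.

Beta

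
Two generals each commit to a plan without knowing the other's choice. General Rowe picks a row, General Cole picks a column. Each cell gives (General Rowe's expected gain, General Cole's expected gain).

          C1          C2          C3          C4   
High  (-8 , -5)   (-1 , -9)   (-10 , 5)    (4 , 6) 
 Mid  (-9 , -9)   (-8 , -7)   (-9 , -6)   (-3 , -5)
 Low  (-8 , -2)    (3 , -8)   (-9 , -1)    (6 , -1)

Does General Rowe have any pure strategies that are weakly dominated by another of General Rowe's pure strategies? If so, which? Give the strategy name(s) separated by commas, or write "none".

High, Mid

High is weakly dominated by Low (C1: -8=-8, C2: 3>-1, C3: -9>-10, C4: 6>4).
Low weakly dominates Mid — C1: -8>-9, C2: 3>-8, C3: -9=-9, C4: 6>-3.
Low: no other strategy beats it everywhere (High at C2 (3>-1); Mid at C1 (-8>-9)).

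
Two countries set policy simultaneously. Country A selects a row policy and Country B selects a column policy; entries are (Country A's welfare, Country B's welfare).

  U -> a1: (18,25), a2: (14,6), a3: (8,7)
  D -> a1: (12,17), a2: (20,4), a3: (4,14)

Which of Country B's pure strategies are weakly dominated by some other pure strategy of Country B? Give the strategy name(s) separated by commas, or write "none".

Nothing dominates a1: a2 at U (25>6); a3 at U (25>7).
a2 is weakly dominated by a1 (U: 25>6, D: 17>4).
a1 weakly dominates a3 — U: 25>7, D: 17>14.

a2, a3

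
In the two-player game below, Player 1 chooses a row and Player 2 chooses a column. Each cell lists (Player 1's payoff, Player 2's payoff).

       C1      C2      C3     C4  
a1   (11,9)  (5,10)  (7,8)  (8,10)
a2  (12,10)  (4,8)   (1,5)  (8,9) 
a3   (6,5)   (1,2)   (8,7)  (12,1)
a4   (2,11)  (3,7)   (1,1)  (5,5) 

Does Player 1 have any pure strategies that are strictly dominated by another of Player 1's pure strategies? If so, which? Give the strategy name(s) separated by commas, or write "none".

a1 is not dominated — it holds its own against a2 at C2 (5>4); a3 at C1 (11>6); a4 at C1 (11>2).
Nothing dominates a2: a1 at C1 (12>11); a3 at C1 (12>6); a4 at C1 (12>2).
a3: no other strategy beats it everywhere (a1 at C3 (8>7); a2 at C3 (8>1); a4 at C1 (6>2)).
a1 strictly dominates a4 — C1: 11>2, C2: 5>3, C3: 7>1, C4: 8>5.

a4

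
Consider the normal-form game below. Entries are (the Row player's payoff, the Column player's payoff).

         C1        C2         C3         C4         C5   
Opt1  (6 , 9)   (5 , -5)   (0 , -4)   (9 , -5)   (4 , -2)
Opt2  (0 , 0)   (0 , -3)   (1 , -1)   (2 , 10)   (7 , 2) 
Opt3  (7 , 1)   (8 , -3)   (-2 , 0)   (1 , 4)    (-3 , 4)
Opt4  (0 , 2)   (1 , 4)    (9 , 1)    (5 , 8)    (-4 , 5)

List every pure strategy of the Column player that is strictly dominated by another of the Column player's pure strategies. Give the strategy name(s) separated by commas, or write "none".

Nothing dominates C1: C2 at Opt1 (9>-5); C3 at Opt1 (9>-4); C4 at Opt1 (9>-5); C5 at Opt1 (9>-2).
C5 strictly dominates C2 — Opt1: -2>-5, Opt2: 2>-3, Opt3: 4>-3, Opt4: 5>4.
C3 is strictly dominated by C1 (Opt1: 9>-4, Opt2: 0>-1, Opt3: 1>0, Opt4: 2>1).
Nothing dominates C4: C1 at Opt2 (10>0); C2 at Opt1 (-5=-5); C3 at Opt2 (10>-1); C5 at Opt2 (10>2).
Nothing dominates C5: C1 at Opt2 (2>0); C2 at Opt1 (-2>-5); C3 at Opt1 (-2>-4); C4 at Opt1 (-2>-5).

C2, C3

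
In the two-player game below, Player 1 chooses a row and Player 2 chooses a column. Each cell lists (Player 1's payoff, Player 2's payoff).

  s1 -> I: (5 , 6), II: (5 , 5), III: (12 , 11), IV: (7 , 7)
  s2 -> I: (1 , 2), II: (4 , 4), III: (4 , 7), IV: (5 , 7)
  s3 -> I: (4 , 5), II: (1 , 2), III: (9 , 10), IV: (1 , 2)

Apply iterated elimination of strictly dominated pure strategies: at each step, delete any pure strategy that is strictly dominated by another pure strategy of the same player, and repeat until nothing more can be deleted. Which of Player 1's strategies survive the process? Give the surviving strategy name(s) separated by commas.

s1

Player 1's strategy s2 is strictly dominated by s1 (I: 5>1, II: 5>4, III: 12>4, IV: 7>5) and is removed.
Player 1's strategy s3 is strictly dominated by s1 (I: 5>4, II: 5>1, III: 12>9, IV: 7>1) and is removed.
For Player 2, III strictly dominates I on the remaining rows (s1: 11>6); eliminate I.
For Player 2, III strictly dominates II on the remaining rows (s1: 11>5); eliminate II.
For Player 2, III strictly dominates IV on the remaining rows (s1: 11>7); eliminate IV.
Among the remaining strategies, none is strictly dominated by another pure strategy of the same player, so the elimination stops.
Surviving strategies — Player 1: {s1}; Player 2: {III}.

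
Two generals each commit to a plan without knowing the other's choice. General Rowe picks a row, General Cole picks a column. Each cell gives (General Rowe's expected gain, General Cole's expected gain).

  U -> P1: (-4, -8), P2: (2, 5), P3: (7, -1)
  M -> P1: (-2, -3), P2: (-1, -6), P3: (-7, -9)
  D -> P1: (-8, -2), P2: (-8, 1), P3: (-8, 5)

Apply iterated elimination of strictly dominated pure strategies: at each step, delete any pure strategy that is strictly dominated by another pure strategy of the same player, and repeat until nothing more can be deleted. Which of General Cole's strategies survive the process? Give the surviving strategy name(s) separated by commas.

P1, P2

General Rowe's strategy D is strictly dominated by U (P1: -4>-8, P2: 2>-8, P3: 7>-8) and is removed.
Column P3 is eliminated: P2 beats it against every remaining row (U: 5>-1, M: -6>-9).
Among the remaining strategies, none is strictly dominated by another pure strategy of the same player, so the elimination stops.
Surviving strategies — General Rowe: {U, M}; General Cole: {P1, P2}.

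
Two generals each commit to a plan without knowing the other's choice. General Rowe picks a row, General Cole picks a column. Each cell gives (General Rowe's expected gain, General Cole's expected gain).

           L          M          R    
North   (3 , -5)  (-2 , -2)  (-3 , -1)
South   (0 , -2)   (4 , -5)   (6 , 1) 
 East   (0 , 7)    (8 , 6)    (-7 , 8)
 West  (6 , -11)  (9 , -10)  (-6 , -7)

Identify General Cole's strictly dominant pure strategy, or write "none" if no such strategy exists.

R vs L: North: -1>-5, South: 1>-2, East: 8>7, West: -7>-11.
R vs M: North: -1>-2, South: 1>-5, East: 8>6, West: -7>-10.
R strictly beats every other strategy against every opponent action, so it is strictly dominant.

R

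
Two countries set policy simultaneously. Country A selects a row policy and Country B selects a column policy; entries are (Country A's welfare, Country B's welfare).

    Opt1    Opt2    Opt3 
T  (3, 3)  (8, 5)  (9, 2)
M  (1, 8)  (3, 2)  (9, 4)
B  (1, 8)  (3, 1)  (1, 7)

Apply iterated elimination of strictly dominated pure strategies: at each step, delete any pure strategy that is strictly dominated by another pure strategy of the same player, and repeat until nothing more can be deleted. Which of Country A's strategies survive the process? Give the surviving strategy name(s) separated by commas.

T

For Country A, T strictly dominates B on the remaining columns (Opt1: 3>1, Opt2: 8>3, Opt3: 9>1); eliminate B.
For Country B, Opt1 strictly dominates Opt3 on the remaining rows (T: 3>2, M: 8>4); eliminate Opt3.
For Country A, T strictly dominates M on the remaining columns (Opt1: 3>1, Opt2: 8>3); eliminate M.
Column Opt1 is eliminated: Opt2 beats it against every remaining row (T: 5>3).
Among the remaining strategies, none is strictly dominated by another pure strategy of the same player, so the elimination stops.
Surviving strategies — Country A: {T}; Country B: {Opt2}.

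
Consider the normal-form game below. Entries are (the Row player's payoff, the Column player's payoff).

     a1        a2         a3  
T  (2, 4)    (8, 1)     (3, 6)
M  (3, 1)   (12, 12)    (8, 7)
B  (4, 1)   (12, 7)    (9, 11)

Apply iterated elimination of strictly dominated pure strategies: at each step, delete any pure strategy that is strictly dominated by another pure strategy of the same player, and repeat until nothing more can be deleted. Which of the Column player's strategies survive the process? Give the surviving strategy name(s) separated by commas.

a2, a3

The Row player's strategy T is strictly dominated by M (a1: 3>2, a2: 12>8, a3: 8>3) and is removed.
Column a1 is eliminated: a2 beats it against every remaining row (M: 12>1, B: 7>1).
Among the remaining strategies, none is strictly dominated by another pure strategy of the same player, so the elimination stops.
Surviving strategies — the Row player: {M, B}; the Column player: {a2, a3}.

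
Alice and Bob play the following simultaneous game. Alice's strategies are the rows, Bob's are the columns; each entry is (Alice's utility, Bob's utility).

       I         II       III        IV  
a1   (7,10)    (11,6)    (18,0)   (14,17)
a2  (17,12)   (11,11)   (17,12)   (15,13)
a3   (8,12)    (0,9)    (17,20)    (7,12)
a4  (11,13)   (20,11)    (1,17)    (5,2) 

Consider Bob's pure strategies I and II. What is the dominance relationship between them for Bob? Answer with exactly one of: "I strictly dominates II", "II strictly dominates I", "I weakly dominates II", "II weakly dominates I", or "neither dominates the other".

I's payoffs vs II's, by Alice's action — a1: 10>6, a2: 12>11, a3: 12>9, a4: 13>11.
I gives a strictly higher payoff against every action of Alice, so I strictly dominates II.

I strictly dominates II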